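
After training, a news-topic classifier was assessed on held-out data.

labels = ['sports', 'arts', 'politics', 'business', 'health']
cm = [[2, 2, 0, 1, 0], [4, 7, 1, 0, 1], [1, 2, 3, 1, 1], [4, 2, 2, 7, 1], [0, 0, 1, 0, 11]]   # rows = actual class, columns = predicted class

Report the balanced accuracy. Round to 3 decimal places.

Balanced accuracy = mean of per-class recall.
  sports: recall = 2/5 = 0.4000
  arts: recall = 7/13 = 0.5385
  politics: recall = 3/8 = 0.3750
  business: recall = 7/16 = 0.4375
  health: recall = 11/12 = 0.9167
Mean = (0.4000 + 0.5385 + 0.3750 + 0.4375 + 0.9167) / 5 = 0.534

0.534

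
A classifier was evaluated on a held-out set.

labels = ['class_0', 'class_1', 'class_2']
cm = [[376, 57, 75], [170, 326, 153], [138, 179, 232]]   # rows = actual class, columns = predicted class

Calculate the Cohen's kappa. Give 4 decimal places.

0.3231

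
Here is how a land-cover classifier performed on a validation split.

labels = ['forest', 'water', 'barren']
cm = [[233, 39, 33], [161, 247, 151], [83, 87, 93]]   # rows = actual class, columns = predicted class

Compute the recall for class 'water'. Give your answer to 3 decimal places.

Take TP from the diagonal, FP from the rest of the 'water' prediction marginal, FN from the rest of the 'water' actual marginal.
recall = TP/(TP+FN).
water: TP=247, FN=161+151=312 → 247/559 = 0.4419

0.442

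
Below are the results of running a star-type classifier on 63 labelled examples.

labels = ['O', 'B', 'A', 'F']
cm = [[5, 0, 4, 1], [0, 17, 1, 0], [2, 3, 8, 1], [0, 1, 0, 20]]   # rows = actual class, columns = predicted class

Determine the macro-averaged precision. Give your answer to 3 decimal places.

0.762

Per-class precision (TP/(TP+FP)):
  O: TP=5, FP=0+2+0=2 → 5/7 = 0.7143
  B: TP=17, FP=0+3+1=4 → 17/21 = 0.8095
  A: TP=8, FP=4+1+0=5 → 8/13 = 0.6154
  F: TP=20, FP=1+0+1=2 → 20/22 = 0.9091
Macro-precision = mean = (0.7143 + 0.8095 + 0.6154 + 0.9091) / 4 = 0.762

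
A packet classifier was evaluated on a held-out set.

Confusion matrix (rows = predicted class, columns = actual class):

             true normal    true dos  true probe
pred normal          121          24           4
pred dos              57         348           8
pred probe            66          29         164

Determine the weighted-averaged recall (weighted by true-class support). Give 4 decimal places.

Per-class recall (TP/(TP+FN)):
  normal: TP=121, FN=57+66=123 → 121/244 = 0.49590
  dos: TP=348, FN=24+29=53 → 348/401 = 0.86783
  probe: TP=164, FN=4+8=12 → 164/176 = 0.93182
Weighted-recall = Σ (supportᵢ/N)·recallᵢ with N=821: (244/821)·0.49590 + (401/821)·0.86783 + (176/821)·0.93182 = 0.7710

0.7710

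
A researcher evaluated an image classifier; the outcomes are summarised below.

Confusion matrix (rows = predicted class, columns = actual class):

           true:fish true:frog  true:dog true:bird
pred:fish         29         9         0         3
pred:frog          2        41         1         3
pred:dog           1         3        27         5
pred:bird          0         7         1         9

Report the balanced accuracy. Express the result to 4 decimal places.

0.7427

Balanced accuracy = mean of per-class recall.
  fish: recall = 29/32 = 0.90625
  frog: recall = 41/60 = 0.68333
  dog: recall = 27/29 = 0.93103
  bird: recall = 9/20 = 0.45000
Mean = (0.90625 + 0.68333 + 0.93103 + 0.45000) / 4 = 0.7427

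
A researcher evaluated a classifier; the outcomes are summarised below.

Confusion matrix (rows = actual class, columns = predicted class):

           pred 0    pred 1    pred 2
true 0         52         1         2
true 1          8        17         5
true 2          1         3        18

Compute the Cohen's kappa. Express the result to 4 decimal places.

0.6905

Observed agreement pₒ = trace/N = 87/107 = 0.81308
Expected agreement pₑ = Σ (rowᵢ·colᵢ)/N² = (55·61 + 30·21 + 22·25)/107² = 0.39610
κ = (pₒ − pₑ)/(1 − pₑ) = (0.81308 − 0.39610)/(1 − 0.39610) = 0.6905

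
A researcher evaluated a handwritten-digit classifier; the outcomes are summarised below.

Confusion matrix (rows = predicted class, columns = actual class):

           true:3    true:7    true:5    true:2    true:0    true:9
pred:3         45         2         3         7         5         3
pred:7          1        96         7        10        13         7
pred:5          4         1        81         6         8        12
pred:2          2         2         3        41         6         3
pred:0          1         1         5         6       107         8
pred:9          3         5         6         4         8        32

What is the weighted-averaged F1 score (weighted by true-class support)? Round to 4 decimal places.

Per-class F1 score (2·TP/(2·TP+FP+FN)):
  3: TP=45, FP=2+3+7+5+3=20, FN=1+4+2+1+3=11 → 90/121 = 0.74380
  7: TP=96, FP=1+7+10+13+7=38, FN=2+1+2+1+5=11 → 192/241 = 0.79668
  5: TP=81, FP=4+1+6+8+12=31, FN=3+7+3+5+6=24 → 162/217 = 0.74654
  2: TP=41, FP=2+2+3+6+3=16, FN=7+10+6+6+4=33 → 82/131 = 0.62595
  0: TP=107, FP=1+1+5+6+8=21, FN=5+13+8+6+8=40 → 214/275 = 0.77818
  9: TP=32, FP=3+5+6+4+8=26, FN=3+7+12+3+8=33 → 64/123 = 0.52033
Weighted-F1 score = Σ (supportᵢ/N)·F1 scoreᵢ with N=554: (56/554)·0.74380 + (107/554)·0.79668 + (105/554)·0.74654 + (74/554)·0.62595 + (147/554)·0.77818 + (65/554)·0.52033 = 0.7217

0.7217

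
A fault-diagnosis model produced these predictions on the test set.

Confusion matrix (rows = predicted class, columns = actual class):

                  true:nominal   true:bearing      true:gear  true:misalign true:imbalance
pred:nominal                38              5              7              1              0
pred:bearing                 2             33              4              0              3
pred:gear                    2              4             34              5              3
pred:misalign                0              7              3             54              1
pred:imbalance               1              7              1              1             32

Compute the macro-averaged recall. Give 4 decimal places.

0.7745

Per-class recall (TP/(TP+FN)):
  nominal: TP=38, FN=2+2+0+1=5 → 38/43 = 0.88372
  bearing: TP=33, FN=5+4+7+7=23 → 33/56 = 0.58929
  gear: TP=34, FN=7+4+3+1=15 → 34/49 = 0.69388
  misalign: TP=54, FN=1+0+5+1=7 → 54/61 = 0.88525
  imbalance: TP=32, FN=0+3+3+1=7 → 32/39 = 0.82051
Macro-recall = mean = (0.88372 + 0.58929 + 0.69388 + 0.88525 + 0.82051) / 5 = 0.7745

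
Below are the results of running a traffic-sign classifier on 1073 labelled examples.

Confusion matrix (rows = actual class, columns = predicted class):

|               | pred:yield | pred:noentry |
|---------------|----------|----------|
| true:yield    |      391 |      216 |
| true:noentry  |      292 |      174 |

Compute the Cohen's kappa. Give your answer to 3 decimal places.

0.018

Observed agreement pₒ = trace/N = 565/1073 = 0.5266
Expected agreement pₑ = Σ (rowᵢ·colᵢ)/N² = (607·683 + 466·390)/1073² = 0.5179
κ = (pₒ − pₑ)/(1 − pₑ) = (0.5266 − 0.5179)/(1 − 0.5179) = 0.018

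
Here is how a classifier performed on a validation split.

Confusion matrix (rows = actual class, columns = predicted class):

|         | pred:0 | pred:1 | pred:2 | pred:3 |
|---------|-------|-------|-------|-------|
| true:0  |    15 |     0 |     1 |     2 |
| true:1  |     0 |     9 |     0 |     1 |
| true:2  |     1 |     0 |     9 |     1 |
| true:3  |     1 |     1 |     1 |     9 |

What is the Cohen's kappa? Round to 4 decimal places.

0.7607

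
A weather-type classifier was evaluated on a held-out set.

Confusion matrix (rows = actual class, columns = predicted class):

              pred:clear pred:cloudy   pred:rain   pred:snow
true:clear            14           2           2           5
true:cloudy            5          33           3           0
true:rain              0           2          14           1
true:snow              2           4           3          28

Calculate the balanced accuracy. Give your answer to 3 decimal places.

0.748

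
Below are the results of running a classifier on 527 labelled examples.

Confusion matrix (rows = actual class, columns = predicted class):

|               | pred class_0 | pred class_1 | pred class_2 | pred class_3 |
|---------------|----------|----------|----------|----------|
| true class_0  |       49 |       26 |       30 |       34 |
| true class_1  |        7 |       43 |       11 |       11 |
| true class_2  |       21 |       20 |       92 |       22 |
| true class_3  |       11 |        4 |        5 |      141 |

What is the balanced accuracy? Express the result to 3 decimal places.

Balanced accuracy = mean of per-class recall.
  class_0: recall = 49/139 = 0.3525
  class_1: recall = 43/72 = 0.5972
  class_2: recall = 92/155 = 0.5935
  class_3: recall = 141/161 = 0.8758
Mean = (0.3525 + 0.5972 + 0.5935 + 0.8758) / 4 = 0.605

0.605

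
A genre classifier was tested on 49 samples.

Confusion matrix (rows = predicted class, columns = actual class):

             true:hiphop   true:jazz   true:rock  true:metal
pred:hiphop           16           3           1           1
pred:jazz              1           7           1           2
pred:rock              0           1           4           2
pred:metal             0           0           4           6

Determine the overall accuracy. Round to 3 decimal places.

0.673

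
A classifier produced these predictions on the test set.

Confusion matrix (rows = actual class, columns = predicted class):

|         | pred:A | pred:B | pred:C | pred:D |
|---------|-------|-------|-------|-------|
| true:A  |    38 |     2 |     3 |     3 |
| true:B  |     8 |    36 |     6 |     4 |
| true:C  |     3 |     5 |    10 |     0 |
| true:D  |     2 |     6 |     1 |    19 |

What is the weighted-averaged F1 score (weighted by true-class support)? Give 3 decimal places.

0.705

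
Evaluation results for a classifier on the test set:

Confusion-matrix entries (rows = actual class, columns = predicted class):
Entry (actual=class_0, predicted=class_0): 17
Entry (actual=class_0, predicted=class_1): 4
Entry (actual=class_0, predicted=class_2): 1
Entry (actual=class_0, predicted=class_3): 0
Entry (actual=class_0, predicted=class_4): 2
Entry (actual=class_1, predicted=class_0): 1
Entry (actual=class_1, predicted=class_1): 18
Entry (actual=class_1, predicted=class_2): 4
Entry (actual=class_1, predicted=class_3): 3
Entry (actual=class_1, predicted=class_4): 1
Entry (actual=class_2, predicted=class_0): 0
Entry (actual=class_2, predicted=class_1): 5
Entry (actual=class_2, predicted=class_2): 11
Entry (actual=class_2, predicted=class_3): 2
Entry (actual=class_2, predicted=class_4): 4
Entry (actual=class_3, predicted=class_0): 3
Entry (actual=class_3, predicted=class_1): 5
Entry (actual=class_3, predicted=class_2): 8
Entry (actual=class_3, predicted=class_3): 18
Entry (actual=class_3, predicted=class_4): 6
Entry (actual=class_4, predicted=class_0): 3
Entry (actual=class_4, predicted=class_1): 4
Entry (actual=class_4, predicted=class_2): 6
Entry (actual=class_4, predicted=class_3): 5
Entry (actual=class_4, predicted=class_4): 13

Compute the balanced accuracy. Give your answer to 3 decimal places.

0.549

Balanced accuracy = mean of per-class recall.
  class_0: recall = 17/24 = 0.7083
  class_1: recall = 18/27 = 0.6667
  class_2: recall = 11/22 = 0.5000
  class_3: recall = 18/40 = 0.4500
  class_4: recall = 13/31 = 0.4194
Mean = (0.7083 + 0.6667 + 0.5000 + 0.4500 + 0.4194) / 5 = 0.549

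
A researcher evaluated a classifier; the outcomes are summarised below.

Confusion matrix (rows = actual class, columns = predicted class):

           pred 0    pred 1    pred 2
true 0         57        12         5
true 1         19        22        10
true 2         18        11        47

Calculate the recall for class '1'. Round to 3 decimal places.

0.431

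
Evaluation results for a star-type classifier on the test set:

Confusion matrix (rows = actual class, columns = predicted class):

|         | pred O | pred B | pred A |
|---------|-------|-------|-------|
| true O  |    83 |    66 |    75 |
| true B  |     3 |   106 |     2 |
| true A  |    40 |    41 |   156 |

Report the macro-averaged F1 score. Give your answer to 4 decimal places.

Per-class F1 score (2·TP/(2·TP+FP+FN)):
  O: TP=83, FP=3+40=43, FN=66+75=141 → 166/350 = 0.47429
  B: TP=106, FP=66+41=107, FN=3+2=5 → 212/324 = 0.65432
  A: TP=156, FP=75+2=77, FN=40+41=81 → 312/470 = 0.66383
Macro-F1 score = mean = (0.47429 + 0.65432 + 0.66383) / 3 = 0.5975

0.5975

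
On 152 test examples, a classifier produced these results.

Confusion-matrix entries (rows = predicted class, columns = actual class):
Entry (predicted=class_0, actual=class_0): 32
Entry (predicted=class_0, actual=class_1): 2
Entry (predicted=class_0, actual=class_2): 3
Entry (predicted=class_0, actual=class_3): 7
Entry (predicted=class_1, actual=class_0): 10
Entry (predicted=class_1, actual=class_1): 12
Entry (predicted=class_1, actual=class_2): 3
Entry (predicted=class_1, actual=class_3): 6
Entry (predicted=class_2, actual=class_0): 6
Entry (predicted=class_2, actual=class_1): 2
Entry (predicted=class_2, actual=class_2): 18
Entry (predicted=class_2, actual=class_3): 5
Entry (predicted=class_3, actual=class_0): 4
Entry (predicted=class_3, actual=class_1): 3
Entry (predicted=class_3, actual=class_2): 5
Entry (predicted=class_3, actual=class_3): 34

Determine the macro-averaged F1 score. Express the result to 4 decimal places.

Per-class F1 score (2·TP/(2·TP+FP+FN)):
  class_0: TP=32, FP=2+3+7=12, FN=10+6+4=20 → 64/96 = 0.66667
  class_1: TP=12, FP=10+3+6=19, FN=2+2+3=7 → 24/50 = 0.48000
  class_2: TP=18, FP=6+2+5=13, FN=3+3+5=11 → 36/60 = 0.60000
  class_3: TP=34, FP=4+3+5=12, FN=7+6+5=18 → 68/98 = 0.69388
Macro-F1 score = mean = (0.66667 + 0.48000 + 0.60000 + 0.69388) / 4 = 0.6101

0.6101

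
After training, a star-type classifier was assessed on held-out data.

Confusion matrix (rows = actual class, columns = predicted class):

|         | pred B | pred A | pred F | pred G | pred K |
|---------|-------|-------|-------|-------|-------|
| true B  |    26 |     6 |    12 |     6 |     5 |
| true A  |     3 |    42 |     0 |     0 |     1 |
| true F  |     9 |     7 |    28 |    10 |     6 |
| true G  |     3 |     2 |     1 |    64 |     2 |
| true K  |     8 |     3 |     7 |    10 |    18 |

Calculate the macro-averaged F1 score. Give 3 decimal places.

Per-class F1 score (2·TP/(2·TP+FP+FN)):
  B: TP=26, FP=3+9+3+8=23, FN=6+12+6+5=29 → 52/104 = 0.5000
  A: TP=42, FP=6+7+2+3=18, FN=3+0+0+1=4 → 84/106 = 0.7925
  F: TP=28, FP=12+0+1+7=20, FN=9+7+10+6=32 → 56/108 = 0.5185
  G: TP=64, FP=6+0+10+10=26, FN=3+2+1+2=8 → 128/162 = 0.7901
  K: TP=18, FP=5+1+6+2=14, FN=8+3+7+10=28 → 36/78 = 0.4615
Macro-F1 score = mean = (0.5000 + 0.7925 + 0.5185 + 0.7901 + 0.4615) / 5 = 0.613

0.613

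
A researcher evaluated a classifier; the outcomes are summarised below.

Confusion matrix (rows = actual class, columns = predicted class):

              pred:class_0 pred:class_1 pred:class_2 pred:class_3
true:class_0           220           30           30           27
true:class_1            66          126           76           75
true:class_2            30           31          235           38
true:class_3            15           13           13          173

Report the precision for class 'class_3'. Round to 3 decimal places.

One-vs-rest for 'class_3': TP = diagonal; FP = other classes predicted 'class_3'; FN = 'class_3' predicted as other.
precision = TP/(TP+FP).
class_3: TP=173, FP=27+75+38=140 → 173/313 = 0.5527

0.553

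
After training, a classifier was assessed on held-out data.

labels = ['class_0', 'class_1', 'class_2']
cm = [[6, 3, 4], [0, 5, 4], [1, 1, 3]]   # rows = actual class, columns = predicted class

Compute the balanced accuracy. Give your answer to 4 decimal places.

Balanced accuracy = mean of per-class recall.
  class_0: recall = 6/13 = 0.46154
  class_1: recall = 5/9 = 0.55556
  class_2: recall = 3/5 = 0.60000
Mean = (0.46154 + 0.55556 + 0.60000) / 3 = 0.5390

0.5390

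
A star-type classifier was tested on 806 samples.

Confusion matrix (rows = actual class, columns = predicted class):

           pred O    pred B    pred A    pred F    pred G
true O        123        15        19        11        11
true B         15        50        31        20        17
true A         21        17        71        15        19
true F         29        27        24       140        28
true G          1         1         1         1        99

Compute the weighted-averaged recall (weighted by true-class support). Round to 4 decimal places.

Per-class recall (TP/(TP+FN)):
  O: TP=123, FN=15+19+11+11=56 → 123/179 = 0.68715
  B: TP=50, FN=15+31+20+17=83 → 50/133 = 0.37594
  A: TP=71, FN=21+17+15+19=72 → 71/143 = 0.49650
  F: TP=140, FN=29+27+24+28=108 → 140/248 = 0.56452
  G: TP=99, FN=1+1+1+1=4 → 99/103 = 0.96117
Weighted-recall = Σ (supportᵢ/N)·recallᵢ with N=806: (179/806)·0.68715 + (133/806)·0.37594 + (143/806)·0.49650 + (248/806)·0.56452 + (103/806)·0.96117 = 0.5993

0.5993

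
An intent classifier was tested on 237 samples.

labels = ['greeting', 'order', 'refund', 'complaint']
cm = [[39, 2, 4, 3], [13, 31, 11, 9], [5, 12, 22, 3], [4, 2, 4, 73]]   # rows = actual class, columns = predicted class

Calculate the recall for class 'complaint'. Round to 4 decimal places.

0.8795

recall = TP/(TP+FN).
complaint: TP=73, FN=4+2+4=10 → 73/83 = 0.87952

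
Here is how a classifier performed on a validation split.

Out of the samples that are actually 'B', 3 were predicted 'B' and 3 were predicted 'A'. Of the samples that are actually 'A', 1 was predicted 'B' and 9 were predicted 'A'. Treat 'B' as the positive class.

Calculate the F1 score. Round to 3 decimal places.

0.600

Precision = TP/(TP+FP) = 3/4 = 0.7500
Recall = TP/(TP+FN) = 3/6 = 0.5000
F1 = 2·TP/(2·TP+FP+FN) = 6/10 = 0.600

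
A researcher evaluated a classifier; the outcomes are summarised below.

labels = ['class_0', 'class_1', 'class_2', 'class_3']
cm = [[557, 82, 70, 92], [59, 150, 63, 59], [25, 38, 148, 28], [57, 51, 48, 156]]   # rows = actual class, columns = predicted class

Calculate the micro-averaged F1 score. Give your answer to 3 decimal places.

Micro-averaging pools counts across classes: ΣTP=1011, ΣFP=672, ΣFN=672.
Micro-F1 score = 2·TP/(2·TP+FP+FN) on pooled counts = 0.601 (equals overall accuracy in single-label multiclass).

0.601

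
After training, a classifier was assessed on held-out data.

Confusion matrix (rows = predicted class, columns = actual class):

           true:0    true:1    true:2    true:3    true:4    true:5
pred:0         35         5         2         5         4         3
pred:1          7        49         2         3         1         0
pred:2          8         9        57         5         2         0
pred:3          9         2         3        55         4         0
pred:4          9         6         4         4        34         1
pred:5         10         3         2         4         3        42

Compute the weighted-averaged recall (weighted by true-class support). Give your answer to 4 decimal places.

0.6939

Per-class recall (TP/(TP+FN)):
  0: TP=35, FN=7+8+9+9+10=43 → 35/78 = 0.44872
  1: TP=49, FN=5+9+2+6+3=25 → 49/74 = 0.66216
  2: TP=57, FN=2+2+3+4+2=13 → 57/70 = 0.81429
  3: TP=55, FN=5+3+5+4+4=21 → 55/76 = 0.72368
  4: TP=34, FN=4+1+2+4+3=14 → 34/48 = 0.70833
  5: TP=42, FN=3+0+0+0+1=4 → 42/46 = 0.91304
Weighted-recall = Σ (supportᵢ/N)·recallᵢ with N=392: (78/392)·0.44872 + (74/392)·0.66216 + (70/392)·0.81429 + (76/392)·0.72368 + (48/392)·0.70833 + (46/392)·0.91304 = 0.6939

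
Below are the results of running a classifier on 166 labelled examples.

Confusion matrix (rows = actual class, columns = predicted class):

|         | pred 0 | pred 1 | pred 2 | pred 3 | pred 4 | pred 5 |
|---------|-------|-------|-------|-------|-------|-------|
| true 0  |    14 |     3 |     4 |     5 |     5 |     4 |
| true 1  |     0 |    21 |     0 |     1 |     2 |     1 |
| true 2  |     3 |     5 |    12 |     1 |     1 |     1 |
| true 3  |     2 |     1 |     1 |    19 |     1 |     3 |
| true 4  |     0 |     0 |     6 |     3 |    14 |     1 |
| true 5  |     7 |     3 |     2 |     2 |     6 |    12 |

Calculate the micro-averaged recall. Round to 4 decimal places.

0.5542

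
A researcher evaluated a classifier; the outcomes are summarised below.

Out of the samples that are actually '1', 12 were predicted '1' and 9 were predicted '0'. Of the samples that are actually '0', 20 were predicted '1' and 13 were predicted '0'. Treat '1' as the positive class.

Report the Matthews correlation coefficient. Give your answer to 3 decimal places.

-0.034

MCC = (TP·TN − FP·FN) / √((TP+FP)(TP+FN)(TN+FP)(TN+FN))
Numerator = 12·13 − 20·9 = -24
Denominator = √(32·21·33·22) = √487872 = 698.4783
MCC = -24 / 698.4783 = -0.034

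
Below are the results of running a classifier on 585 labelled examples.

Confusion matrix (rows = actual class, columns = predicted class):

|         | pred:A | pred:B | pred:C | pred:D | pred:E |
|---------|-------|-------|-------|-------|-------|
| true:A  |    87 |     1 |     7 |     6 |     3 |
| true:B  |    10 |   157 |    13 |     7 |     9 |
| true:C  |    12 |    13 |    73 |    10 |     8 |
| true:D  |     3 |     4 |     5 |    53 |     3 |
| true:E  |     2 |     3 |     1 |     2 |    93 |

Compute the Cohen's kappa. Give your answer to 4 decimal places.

0.7327

Observed agreement pₒ = trace/N = 463/585 = 0.79145
Expected agreement pₑ = Σ (rowᵢ·colᵢ)/N² = (104·114 + 196·178 + 116·99 + 68·78 + 101·116)/585² = 0.21988
κ = (pₒ − pₑ)/(1 − pₑ) = (0.79145 − 0.21988)/(1 − 0.21988) = 0.7327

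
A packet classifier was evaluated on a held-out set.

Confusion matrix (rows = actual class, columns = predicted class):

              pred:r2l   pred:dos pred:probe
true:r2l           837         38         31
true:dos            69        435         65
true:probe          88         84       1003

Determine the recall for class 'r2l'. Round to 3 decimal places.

recall = TP/(TP+FN).
r2l: TP=837, FN=38+31=69 → 837/906 = 0.9238

0.924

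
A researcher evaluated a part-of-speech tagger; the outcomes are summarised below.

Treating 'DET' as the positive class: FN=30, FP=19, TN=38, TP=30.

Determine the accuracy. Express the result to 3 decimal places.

Accuracy = (TP+TN)/N = (30+38)/117 = 0.581

0.581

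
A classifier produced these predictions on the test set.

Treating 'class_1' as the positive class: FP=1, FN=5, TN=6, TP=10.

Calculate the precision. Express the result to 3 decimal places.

0.909

Precision = TP/(TP+FP) = 10/(10+1) = 10/11 = 0.909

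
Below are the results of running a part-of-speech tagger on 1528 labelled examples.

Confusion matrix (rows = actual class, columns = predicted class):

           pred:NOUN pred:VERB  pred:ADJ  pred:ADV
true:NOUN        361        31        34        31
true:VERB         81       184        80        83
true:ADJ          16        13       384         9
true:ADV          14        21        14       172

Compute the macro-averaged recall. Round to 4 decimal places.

0.7270

Per-class recall (TP/(TP+FN)):
  NOUN: TP=361, FN=31+34+31=96 → 361/457 = 0.78993
  VERB: TP=184, FN=81+80+83=244 → 184/428 = 0.42991
  ADJ: TP=384, FN=16+13+9=38 → 384/422 = 0.90995
  ADV: TP=172, FN=14+21+14=49 → 172/221 = 0.77828
Macro-recall = mean = (0.78993 + 0.42991 + 0.90995 + 0.77828) / 4 = 0.7270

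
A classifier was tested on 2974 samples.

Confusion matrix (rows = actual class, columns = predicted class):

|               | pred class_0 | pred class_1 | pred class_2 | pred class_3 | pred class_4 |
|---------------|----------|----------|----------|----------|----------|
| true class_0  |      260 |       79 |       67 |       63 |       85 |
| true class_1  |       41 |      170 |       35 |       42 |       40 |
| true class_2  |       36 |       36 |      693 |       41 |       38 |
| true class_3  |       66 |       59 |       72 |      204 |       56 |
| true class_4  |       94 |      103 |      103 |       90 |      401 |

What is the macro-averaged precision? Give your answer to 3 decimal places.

Per-class precision (TP/(TP+FP)):
  class_0: TP=260, FP=41+36+66+94=237 → 260/497 = 0.5231
  class_1: TP=170, FP=79+36+59+103=277 → 170/447 = 0.3803
  class_2: TP=693, FP=67+35+72+103=277 → 693/970 = 0.7144
  class_3: TP=204, FP=63+42+41+90=236 → 204/440 = 0.4636
  class_4: TP=401, FP=85+40+38+56=219 → 401/620 = 0.6468
Macro-precision = mean = (0.5231 + 0.3803 + 0.7144 + 0.4636 + 0.6468) / 5 = 0.546

0.546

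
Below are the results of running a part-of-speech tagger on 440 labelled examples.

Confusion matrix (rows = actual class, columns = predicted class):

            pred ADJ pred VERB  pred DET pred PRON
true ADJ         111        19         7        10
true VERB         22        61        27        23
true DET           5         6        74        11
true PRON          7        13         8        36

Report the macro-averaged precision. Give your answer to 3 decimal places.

0.617

Per-class precision (TP/(TP+FP)):
  ADJ: TP=111, FP=22+5+7=34 → 111/145 = 0.7655
  VERB: TP=61, FP=19+6+13=38 → 61/99 = 0.6162
  DET: TP=74, FP=7+27+8=42 → 74/116 = 0.6379
  PRON: TP=36, FP=10+23+11=44 → 36/80 = 0.4500
Macro-precision = mean = (0.7655 + 0.6162 + 0.6379 + 0.4500) / 4 = 0.617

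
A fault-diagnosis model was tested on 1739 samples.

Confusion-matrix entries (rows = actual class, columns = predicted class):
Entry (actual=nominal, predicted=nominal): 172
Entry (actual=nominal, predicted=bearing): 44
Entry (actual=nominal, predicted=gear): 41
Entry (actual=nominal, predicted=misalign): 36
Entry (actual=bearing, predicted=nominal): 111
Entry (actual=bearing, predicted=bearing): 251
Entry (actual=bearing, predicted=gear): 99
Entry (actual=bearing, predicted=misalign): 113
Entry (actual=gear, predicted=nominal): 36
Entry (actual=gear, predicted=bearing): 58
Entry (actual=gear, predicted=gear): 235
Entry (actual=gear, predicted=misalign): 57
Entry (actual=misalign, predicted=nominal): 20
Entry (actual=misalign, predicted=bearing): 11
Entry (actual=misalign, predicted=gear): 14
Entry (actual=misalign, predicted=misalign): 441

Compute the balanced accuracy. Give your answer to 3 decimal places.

0.635

Balanced accuracy = mean of per-class recall.
  nominal: recall = 172/293 = 0.5870
  bearing: recall = 251/574 = 0.4373
  gear: recall = 235/386 = 0.6088
  misalign: recall = 441/486 = 0.9074
Mean = (0.5870 + 0.4373 + 0.6088 + 0.9074) / 4 = 0.635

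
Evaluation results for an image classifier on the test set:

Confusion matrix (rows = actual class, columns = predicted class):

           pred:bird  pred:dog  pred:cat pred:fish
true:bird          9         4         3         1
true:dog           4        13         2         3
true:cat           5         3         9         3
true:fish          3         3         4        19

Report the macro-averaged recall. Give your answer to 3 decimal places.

0.556

Per-class recall (TP/(TP+FN)):
  bird: TP=9, FN=4+3+1=8 → 9/17 = 0.5294
  dog: TP=13, FN=4+2+3=9 → 13/22 = 0.5909
  cat: TP=9, FN=5+3+3=11 → 9/20 = 0.4500
  fish: TP=19, FN=3+3+4=10 → 19/29 = 0.6552
Macro-recall = mean = (0.5294 + 0.5909 + 0.4500 + 0.6552) / 4 = 0.556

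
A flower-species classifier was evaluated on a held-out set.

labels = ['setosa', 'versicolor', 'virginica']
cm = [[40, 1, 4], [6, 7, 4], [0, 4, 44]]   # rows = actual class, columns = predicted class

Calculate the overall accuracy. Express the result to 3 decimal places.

0.827

Accuracy = trace / total = (40+7+44=91) / 110 = 91/110 = 0.827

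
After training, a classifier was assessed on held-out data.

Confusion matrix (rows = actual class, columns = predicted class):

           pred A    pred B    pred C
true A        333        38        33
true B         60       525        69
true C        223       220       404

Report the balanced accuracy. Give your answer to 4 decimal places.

0.7013

Balanced accuracy = mean of per-class recall.
  A: recall = 333/404 = 0.82426
  B: recall = 525/654 = 0.80275
  C: recall = 404/847 = 0.47698
Mean = (0.82426 + 0.80275 + 0.47698) / 3 = 0.7013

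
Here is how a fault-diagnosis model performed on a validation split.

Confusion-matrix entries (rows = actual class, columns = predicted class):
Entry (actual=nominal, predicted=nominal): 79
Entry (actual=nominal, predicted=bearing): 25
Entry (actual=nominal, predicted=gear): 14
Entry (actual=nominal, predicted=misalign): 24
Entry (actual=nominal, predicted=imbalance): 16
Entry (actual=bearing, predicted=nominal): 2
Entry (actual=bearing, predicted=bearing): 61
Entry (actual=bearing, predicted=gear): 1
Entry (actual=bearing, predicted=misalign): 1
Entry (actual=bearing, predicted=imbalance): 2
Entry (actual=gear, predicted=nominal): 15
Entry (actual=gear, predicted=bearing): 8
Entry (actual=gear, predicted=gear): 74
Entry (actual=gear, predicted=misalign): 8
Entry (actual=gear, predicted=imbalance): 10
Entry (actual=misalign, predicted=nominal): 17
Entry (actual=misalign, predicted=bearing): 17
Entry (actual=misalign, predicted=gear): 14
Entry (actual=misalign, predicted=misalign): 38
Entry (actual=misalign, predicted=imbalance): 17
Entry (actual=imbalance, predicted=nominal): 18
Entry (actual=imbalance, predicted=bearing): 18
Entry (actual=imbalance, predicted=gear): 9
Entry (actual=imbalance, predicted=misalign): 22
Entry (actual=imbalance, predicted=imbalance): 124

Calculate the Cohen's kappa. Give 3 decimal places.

Observed agreement pₒ = trace/N = 376/634 = 0.5931
Expected agreement pₑ = Σ (rowᵢ·colᵢ)/N² = (158·131 + 67·129 + 115·112 + 103·93 + 191·169)/634² = 0.2092
κ = (pₒ − pₑ)/(1 − pₑ) = (0.5931 − 0.2092)/(1 − 0.2092) = 0.485

0.485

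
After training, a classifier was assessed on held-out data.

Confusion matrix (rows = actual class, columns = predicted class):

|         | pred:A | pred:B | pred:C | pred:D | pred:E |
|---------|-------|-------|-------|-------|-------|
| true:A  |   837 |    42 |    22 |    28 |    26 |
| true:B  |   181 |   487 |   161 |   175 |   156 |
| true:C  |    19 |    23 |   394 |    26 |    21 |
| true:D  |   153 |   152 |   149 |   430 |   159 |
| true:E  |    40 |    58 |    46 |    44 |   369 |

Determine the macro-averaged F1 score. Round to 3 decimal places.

Per-class F1 score (2·TP/(2·TP+FP+FN)):
  A: TP=837, FP=181+19+153+40=393, FN=42+22+28+26=118 → 1674/2185 = 0.7661
  B: TP=487, FP=42+23+152+58=275, FN=181+161+175+156=673 → 974/1922 = 0.5068
  C: TP=394, FP=22+161+149+46=378, FN=19+23+26+21=89 → 788/1255 = 0.6279
  D: TP=430, FP=28+175+26+44=273, FN=153+152+149+159=613 → 860/1746 = 0.4926
  E: TP=369, FP=26+156+21+159=362, FN=40+58+46+44=188 → 738/1288 = 0.5730
Macro-F1 score = mean = (0.7661 + 0.5068 + 0.6279 + 0.4926 + 0.5730) / 5 = 0.593

0.593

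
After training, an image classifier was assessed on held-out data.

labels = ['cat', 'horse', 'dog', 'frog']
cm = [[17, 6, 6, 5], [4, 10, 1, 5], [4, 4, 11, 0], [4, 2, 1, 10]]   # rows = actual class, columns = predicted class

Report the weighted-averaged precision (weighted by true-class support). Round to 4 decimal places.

0.5391

Per-class precision (TP/(TP+FP)):
  cat: TP=17, FP=4+4+4=12 → 17/29 = 0.58621
  horse: TP=10, FP=6+4+2=12 → 10/22 = 0.45455
  dog: TP=11, FP=6+1+1=8 → 11/19 = 0.57895
  frog: TP=10, FP=5+5+0=10 → 10/20 = 0.50000
Weighted-precision = Σ (supportᵢ/N)·precisionᵢ with N=90: (34/90)·0.58621 + (20/90)·0.45455 + (19/90)·0.57895 + (17/90)·0.50000 = 0.5391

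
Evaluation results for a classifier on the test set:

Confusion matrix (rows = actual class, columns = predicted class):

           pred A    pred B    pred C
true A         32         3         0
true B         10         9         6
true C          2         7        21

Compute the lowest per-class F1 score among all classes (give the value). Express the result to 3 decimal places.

Per-class F1 score (2·TP/(2·TP+FP+FN)):
  A: TP=32, FP=10+2=12, FN=3+0=3 → 64/79 = 0.8101
  B: TP=9, FP=3+7=10, FN=10+6=16 → 18/44 = 0.4091
  C: TP=21, FP=0+6=6, FN=2+7=9 → 42/57 = 0.7368
Lowest is class 'B' with F1 score = 0.409.

0.409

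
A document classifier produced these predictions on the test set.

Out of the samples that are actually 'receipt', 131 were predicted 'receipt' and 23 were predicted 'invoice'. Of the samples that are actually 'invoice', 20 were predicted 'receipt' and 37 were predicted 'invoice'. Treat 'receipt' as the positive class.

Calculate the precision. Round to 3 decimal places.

0.868

Precision = TP/(TP+FP) = 131/(131+20) = 131/151 = 0.868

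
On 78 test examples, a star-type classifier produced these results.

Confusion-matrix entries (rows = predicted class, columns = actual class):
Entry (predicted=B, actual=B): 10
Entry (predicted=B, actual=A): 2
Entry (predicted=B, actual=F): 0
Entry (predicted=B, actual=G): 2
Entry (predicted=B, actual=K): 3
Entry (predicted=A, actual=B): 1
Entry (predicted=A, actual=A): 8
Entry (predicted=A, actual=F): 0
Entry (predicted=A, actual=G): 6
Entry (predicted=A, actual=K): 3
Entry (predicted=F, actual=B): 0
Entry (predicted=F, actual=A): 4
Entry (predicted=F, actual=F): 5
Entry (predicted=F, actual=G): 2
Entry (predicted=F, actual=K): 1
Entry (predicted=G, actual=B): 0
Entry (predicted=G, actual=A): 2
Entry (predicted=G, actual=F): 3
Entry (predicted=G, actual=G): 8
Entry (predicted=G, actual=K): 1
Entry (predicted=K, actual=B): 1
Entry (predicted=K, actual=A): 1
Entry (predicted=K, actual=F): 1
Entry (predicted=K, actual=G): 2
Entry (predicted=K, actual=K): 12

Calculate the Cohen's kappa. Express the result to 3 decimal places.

Observed agreement pₒ = trace/N = 43/78 = 0.5513
Expected agreement pₑ = Σ (rowᵢ·colᵢ)/N² = (12·17 + 17·18 + 9·12 + 20·14 + 20·17)/78² = 0.2035
κ = (pₒ − pₑ)/(1 − pₑ) = (0.5513 − 0.2035)/(1 − 0.2035) = 0.437

0.437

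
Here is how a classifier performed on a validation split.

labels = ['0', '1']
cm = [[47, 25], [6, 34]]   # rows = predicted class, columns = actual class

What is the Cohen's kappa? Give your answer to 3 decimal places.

0.455

Observed agreement pₒ = trace/N = 81/112 = 0.7232
Expected agreement pₑ = Σ (rowᵢ·colᵢ)/N² = (53·72 + 59·40)/112² = 0.4923
κ = (pₒ − pₑ)/(1 − pₑ) = (0.7232 − 0.4923)/(1 − 0.4923) = 0.455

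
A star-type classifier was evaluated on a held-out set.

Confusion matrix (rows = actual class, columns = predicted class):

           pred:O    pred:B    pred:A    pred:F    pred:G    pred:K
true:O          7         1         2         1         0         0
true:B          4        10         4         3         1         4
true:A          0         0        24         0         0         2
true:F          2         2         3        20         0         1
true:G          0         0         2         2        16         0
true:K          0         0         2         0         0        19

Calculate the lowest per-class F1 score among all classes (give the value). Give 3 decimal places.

0.513

Per-class F1 score (2·TP/(2·TP+FP+FN)):
  O: TP=7, FP=4+0+2+0+0=6, FN=1+2+1+0+0=4 → 14/24 = 0.5833
  B: TP=10, FP=1+0+2+0+0=3, FN=4+4+3+1+4=16 → 20/39 = 0.5128
  A: TP=24, FP=2+4+3+2+2=13, FN=0+0+0+0+2=2 → 48/63 = 0.7619
  F: TP=20, FP=1+3+0+2+0=6, FN=2+2+3+0+1=8 → 40/54 = 0.7407
  G: TP=16, FP=0+1+0+0+0=1, FN=0+0+2+2+0=4 → 32/37 = 0.8649
  K: TP=19, FP=0+4+2+1+0=7, FN=0+0+2+0+0=2 → 38/47 = 0.8085
Lowest is class 'B' with F1 score = 0.513.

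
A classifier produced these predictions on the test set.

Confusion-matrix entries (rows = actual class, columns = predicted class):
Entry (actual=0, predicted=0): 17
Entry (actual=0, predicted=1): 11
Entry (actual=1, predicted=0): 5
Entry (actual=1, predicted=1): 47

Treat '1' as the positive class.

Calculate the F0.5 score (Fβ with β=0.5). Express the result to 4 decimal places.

0.8275

Fβ = (1+β²)·TP / ((1+β²)·TP + β²·FN + FP), with β²=1/4
= 1.25·47 / (1.25·47 + 0.25·5 + 11) = 0.8275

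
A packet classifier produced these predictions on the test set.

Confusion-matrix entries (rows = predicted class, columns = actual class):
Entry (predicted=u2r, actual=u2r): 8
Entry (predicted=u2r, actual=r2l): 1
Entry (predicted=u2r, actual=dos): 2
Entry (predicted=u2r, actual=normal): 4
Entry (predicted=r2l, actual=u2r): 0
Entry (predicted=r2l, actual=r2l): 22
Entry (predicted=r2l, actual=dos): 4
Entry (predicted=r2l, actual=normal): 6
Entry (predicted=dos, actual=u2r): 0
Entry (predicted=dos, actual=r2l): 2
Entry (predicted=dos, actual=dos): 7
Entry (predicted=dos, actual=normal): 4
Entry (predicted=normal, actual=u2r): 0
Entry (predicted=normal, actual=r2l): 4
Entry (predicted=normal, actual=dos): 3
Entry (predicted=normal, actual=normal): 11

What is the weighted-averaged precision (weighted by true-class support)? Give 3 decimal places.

Per-class precision (TP/(TP+FP)):
  u2r: TP=8, FP=1+2+4=7 → 8/15 = 0.5333
  r2l: TP=22, FP=0+4+6=10 → 22/32 = 0.6875
  dos: TP=7, FP=0+2+4=6 → 7/13 = 0.5385
  normal: TP=11, FP=0+4+3=7 → 11/18 = 0.6111
Weighted-precision = Σ (supportᵢ/N)·precisionᵢ with N=78: (8/78)·0.5333 + (29/78)·0.6875 + (16/78)·0.5385 + (25/78)·0.6111 = 0.617

0.617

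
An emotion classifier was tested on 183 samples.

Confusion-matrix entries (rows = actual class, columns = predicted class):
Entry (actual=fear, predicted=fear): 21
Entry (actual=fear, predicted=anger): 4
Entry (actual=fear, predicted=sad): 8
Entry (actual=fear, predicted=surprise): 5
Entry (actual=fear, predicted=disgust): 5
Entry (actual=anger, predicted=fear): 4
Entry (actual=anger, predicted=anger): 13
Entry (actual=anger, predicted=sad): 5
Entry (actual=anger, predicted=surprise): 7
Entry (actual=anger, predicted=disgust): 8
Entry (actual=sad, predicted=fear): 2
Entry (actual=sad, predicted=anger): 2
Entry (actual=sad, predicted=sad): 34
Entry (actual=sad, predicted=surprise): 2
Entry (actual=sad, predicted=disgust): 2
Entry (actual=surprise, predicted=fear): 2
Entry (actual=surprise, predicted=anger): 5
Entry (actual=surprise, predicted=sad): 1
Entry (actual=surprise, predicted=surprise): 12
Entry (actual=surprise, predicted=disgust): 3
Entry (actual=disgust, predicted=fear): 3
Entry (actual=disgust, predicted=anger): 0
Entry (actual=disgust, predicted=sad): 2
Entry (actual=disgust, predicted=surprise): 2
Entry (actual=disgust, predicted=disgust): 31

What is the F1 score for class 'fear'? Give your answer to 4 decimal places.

One-vs-rest for 'fear': TP = diagonal; FP = other classes predicted 'fear'; FN = 'fear' predicted as other.
F1 score = 2·TP/(2·TP+FP+FN).
fear: TP=21, FP=4+2+2+3=11, FN=4+8+5+5=22 → 42/75 = 0.56000

0.5600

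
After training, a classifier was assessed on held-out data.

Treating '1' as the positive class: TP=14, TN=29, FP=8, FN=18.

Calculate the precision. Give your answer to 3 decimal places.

Precision = TP/(TP+FP) = 14/(14+8) = 14/22 = 0.636

0.636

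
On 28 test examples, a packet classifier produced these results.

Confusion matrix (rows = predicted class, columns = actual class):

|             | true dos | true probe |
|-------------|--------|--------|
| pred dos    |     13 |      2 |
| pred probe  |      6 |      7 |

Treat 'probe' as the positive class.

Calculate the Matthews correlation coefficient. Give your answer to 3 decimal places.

0.433

MCC = (TP·TN − FP·FN) / √((TP+FP)(TP+FN)(TN+FP)(TN+FN))
Numerator = 7·13 − 6·2 = 79
Denominator = √(13·9·19·15) = √33345 = 182.6061
MCC = 79 / 182.6061 = 0.433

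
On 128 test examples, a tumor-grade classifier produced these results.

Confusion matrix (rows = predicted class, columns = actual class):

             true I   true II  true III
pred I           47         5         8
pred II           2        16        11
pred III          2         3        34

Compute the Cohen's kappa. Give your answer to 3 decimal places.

0.624

Observed agreement pₒ = trace/N = 97/128 = 0.7578
Expected agreement pₑ = Σ (rowᵢ·colᵢ)/N² = (51·60 + 24·29 + 53·39)/128² = 0.3554
κ = (pₒ − pₑ)/(1 − pₑ) = (0.7578 − 0.3554)/(1 − 0.3554) = 0.624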